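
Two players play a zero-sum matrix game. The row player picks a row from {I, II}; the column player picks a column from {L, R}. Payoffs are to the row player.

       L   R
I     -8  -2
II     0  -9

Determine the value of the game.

Row minima: I → -8, II → -9; maximin = -8.
Column maxima: L → 0, R → -2; minimax = -2.
-8 ≠ -2, so there is no saddle point; optimal play is mixed.
Let the row player play I with probability p. Expected payoff against L: (-8)p + 0(1−p) = −8p; against R: (-2)p + (-9)(1−p) = 7p − 9.
Setting these equal: −8p = 7p − 9 ⇒ −15p = -9 ⇒ p = 3/5, and the value is (-8)·(3/5) = -24/5.
For the column player: with q = P(L), equating I's and II's payoffs gives −6q − 2 = 9q − 9 ⇒ q = 7/15.

-24/5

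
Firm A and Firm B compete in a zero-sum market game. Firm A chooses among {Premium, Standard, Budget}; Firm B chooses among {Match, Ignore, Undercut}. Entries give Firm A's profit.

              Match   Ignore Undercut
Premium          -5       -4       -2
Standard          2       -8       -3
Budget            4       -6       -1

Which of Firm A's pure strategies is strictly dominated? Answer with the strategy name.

Standard

Budget gives a strictly higher payoff than Standard against every column: 4 > 2, -6 > -8, -1 > -3.
So Standard is strictly dominated and Firm A never plays it.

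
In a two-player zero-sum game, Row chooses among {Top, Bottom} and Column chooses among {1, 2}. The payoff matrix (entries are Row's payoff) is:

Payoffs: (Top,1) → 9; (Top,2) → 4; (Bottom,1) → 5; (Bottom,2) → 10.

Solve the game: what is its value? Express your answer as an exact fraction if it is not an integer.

Row minima: Top → 4, Bottom → 5; maximin = 5.
Column maxima: 1 → 9, 2 → 10; minimax = 9.
5 ≠ 9, so there is no saddle point; optimal play is mixed.
Let Row play Top with probability p. Expected payoff against 1: 9p + 5(1−p) = 4p + 5; against 2: 4p + 10(1−p) = −6p + 10.
Setting these equal: 4p + 5 = −6p + 10 ⇒ 10p = 5 ⇒ p = 1/2, and the value is (4)·(1/2) + 5 = 7.
For Column: with q = P(1), equating Top's and Bottom's payoffs gives 5q + 4 = −5q + 10 ⇒ q = 3/5.

7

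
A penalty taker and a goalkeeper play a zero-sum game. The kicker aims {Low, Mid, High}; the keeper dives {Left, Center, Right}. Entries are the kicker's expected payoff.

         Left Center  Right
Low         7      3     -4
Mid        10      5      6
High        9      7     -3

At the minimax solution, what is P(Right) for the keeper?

Row minima: Low → -4, Mid → 5, High → -3; maximin = 5.
Column maxima: Left → 10, Center → 7, Right → 6; minimax = 6.
5 ≠ 6, so there is no saddle point; optimal play is mixed.
Low is strictly dominated by Mid, so the kicker never plays it.
Left is strictly dominated by Center (it gives the kicker strictly more in every row), so the keeper never plays it.
On the remaining 2×2 (Mid, High vs Center, Right):
Let the kicker play Mid with probability p. Expected payoff against Center: 5p + 7(1−p) = −2p + 7; against Right: 6p + (-3)(1−p) = 9p − 3.
Setting these equal: −2p + 7 = 9p − 3 ⇒ −11p = -10 ⇒ p = 10/11, and the value is (-2)·(10/11) + 7 = 57/11.
For the keeper: with q = P(Center), equating Mid's and High's payoffs gives −q + 6 = 10q − 3 ⇒ q = 9/11.

2/11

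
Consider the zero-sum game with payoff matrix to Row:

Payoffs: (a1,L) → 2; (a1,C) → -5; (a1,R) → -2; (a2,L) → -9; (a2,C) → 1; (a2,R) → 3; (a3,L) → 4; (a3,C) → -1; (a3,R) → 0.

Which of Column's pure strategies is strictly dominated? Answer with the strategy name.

C holds Row's payoff strictly below R in every row: -5 < -2, 1 < 3, -1 < 0.
So R is strictly dominated for Column.

R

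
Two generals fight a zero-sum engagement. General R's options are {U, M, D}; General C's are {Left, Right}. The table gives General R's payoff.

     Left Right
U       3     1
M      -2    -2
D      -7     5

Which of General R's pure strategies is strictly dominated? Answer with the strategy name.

U gives a strictly higher payoff than M against every column: 3 > -2, 1 > -2.
So M is strictly dominated and General R never plays it.

M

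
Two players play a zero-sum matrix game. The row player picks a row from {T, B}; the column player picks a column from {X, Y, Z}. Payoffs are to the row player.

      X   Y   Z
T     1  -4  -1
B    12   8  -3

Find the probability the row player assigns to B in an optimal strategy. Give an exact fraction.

3/14

Row minima: T → -4, B → -3; maximin = -3.
Column maxima: X → 12, Y → 8, Z → -1; minimax = -1.
-3 ≠ -1, so there is no saddle point; optimal play is mixed.
X is strictly dominated by Y (it gives the row player strictly more in every row), so the column player never plays it.
On the remaining 2×2 (T, B vs Y, Z):
Let the row player play T with probability p. Expected payoff against Y: (-4)p + 8(1−p) = −12p + 8; against Z: (-1)p + (-3)(1−p) = 2p − 3.
Setting these equal: −12p + 8 = 2p − 3 ⇒ −14p = -11 ⇒ p = 11/14, and the value is (-12)·(11/14) + 8 = -10/7.
For the column player: with q = P(Y), equating T's and B's payoffs gives −3q − 1 = 11q − 3 ⇒ q = 1/7.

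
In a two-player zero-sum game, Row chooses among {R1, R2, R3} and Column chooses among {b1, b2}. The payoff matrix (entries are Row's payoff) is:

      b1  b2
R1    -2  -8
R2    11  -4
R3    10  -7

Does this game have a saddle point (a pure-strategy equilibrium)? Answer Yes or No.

Row minima: R1 → -8, R2 → -4, R3 → -7; maximin = -4.
Column maxima: b1 → 11, b2 → -4; minimax = -4.
maximin = minimax = -4, so a saddle point exists.

Yes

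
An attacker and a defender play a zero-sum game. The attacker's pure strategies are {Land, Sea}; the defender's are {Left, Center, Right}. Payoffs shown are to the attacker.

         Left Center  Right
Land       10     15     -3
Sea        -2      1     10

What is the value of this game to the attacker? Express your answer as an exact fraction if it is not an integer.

Row minima: Land → -3, Sea → -2; maximin = -2.
Column maxima: Left → 10, Center → 15, Right → 10; minimax = 10.
-2 ≠ 10, so there is no saddle point; optimal play is mixed.
Center is strictly dominated by Left (it gives the attacker strictly more in every row), so the defender never plays it.
On the remaining 2×2 (Land, Sea vs Left, Right):
Let the attacker play Land with probability p. Expected payoff against Left: 10p + (-2)(1−p) = 12p − 2; against Right: (-3)p + 10(1−p) = −13p + 10.
Setting these equal: 12p − 2 = −13p + 10 ⇒ 25p = 12 ⇒ p = 12/25, and the value is (12)·(12/25) − 2 = 94/25.
For the defender: with q = P(Left), equating Land's and Sea's payoffs gives 13q − 3 = −12q + 10 ⇒ q = 13/25.

94/25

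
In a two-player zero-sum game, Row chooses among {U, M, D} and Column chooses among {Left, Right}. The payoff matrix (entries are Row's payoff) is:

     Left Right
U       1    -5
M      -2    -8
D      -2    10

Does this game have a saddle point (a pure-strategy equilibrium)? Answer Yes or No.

Row minima: U → -5, M → -8, D → -2; maximin = -2.
Column maxima: Left → 1, Right → 10; minimax = 1.
-2 ≠ 1, so no pure-strategy equilibrium exists.

No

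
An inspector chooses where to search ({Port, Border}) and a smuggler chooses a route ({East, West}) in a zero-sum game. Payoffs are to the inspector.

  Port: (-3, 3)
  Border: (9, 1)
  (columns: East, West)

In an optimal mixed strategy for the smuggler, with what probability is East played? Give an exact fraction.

1/7

Row minima: Port → -3, Border → 1; maximin = 1.
Column maxima: East → 9, West → 3; minimax = 3.
1 ≠ 3, so there is no saddle point; optimal play is mixed.
Let the inspector play Port with probability p. Expected payoff against East: (-3)p + 9(1−p) = −12p + 9; against West: 3p + 1(1−p) = 2p + 1.
Setting these equal: −12p + 9 = 2p + 1 ⇒ −14p = -8 ⇒ p = 4/7, and the value is (-12)·(4/7) + 9 = 15/7.
For the smuggler: with q = P(East), equating Port's and Border's payoffs gives −6q + 3 = 8q + 1 ⇒ q = 1/7.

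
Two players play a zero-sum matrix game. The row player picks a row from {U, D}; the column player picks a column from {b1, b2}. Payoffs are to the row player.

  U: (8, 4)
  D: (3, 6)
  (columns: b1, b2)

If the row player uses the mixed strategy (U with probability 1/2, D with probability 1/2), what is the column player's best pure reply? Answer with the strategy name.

If the column player plays b1, the row player's expected payoff is (1/2)·8 + (1/2)·3 = 11/2.
If the column player plays b2, the row player's expected payoff is (1/2)·4 + (1/2)·6 = 5.
The column player minimizes the row player's payoff; the smallest is 5, so the best response is b2.

b2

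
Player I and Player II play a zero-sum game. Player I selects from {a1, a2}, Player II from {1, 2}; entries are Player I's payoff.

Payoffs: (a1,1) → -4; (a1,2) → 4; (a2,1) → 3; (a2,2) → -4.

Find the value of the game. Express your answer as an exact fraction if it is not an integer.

Row minima: a1 → -4, a2 → -4; maximin = -4.
Column maxima: 1 → 3, 2 → 4; minimax = 3.
-4 ≠ 3, so there is no saddle point; optimal play is mixed.
Let Player I play a1 with probability p. Expected payoff against 1: (-4)p + 3(1−p) = −7p + 3; against 2: 4p + (-4)(1−p) = 8p − 4.
Setting these equal: −7p + 3 = 8p − 4 ⇒ −15p = -7 ⇒ p = 7/15, and the value is (-7)·(7/15) + 3 = -4/15.
For Player II: with q = P(1), equating a1's and a2's payoffs gives −8q + 4 = 7q − 4 ⇒ q = 8/15.

-4/15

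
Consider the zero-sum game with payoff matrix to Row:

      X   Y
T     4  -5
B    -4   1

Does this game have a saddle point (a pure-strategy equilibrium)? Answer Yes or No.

No

Row minima: T → -5, B → -4; maximin = -4.
Column maxima: X → 4, Y → 1; minimax = 1.
-4 ≠ 1, so no pure-strategy equilibrium exists.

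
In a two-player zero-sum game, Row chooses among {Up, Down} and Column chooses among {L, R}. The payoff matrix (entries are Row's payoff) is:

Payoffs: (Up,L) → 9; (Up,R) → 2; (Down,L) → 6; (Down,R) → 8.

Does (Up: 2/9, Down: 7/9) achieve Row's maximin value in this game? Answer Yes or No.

Against L this mix gives (2/9)·9 + (7/9)·6 = 20/3.
Against R this mix gives (2/9)·2 + (7/9)·8 = 20/3.
All of Column's active replies (L, R) yield 20/3, and no column does worse for Row. The mix makes Column indifferent and guarantees 20/3, so it is optimal.

Yes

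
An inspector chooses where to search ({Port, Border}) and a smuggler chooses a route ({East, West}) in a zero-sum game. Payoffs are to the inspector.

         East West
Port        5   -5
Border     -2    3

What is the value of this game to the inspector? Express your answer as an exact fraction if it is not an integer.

1/3

Row minima: Port → -5, Border → -2; maximin = -2.
Column maxima: East → 5, West → 3; minimax = 3.
-2 ≠ 3, so there is no saddle point; optimal play is mixed.
Let the inspector play Port with probability p. Expected payoff against East: 5p + (-2)(1−p) = 7p − 2; against West: (-5)p + 3(1−p) = −8p + 3.
Setting these equal: 7p − 2 = −8p + 3 ⇒ 15p = 5 ⇒ p = 1/3, and the value is (7)·(1/3) − 2 = 1/3.
For the smuggler: with q = P(East), equating Port's and Border's payoffs gives 10q − 5 = −5q + 3 ⇒ q = 8/15.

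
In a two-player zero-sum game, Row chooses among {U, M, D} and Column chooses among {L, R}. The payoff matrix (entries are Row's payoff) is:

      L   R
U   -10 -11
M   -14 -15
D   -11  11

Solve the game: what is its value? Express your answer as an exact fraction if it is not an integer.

-231/23

Row minima: U → -11, M → -15, D → -11; maximin = -11.
Column maxima: L → -10, R → 11; minimax = -10.
-11 ≠ -10, so there is no saddle point; optimal play is mixed.
M is strictly dominated by U, so Row never plays it.
On the remaining 2×2 (U, D vs L, R):
Let Row play U with probability p. Expected payoff against L: (-10)p + (-11)(1−p) = p − 11; against R: (-11)p + 11(1−p) = −22p + 11.
Setting these equal: p − 11 = −22p + 11 ⇒ 23p = 22 ⇒ p = 22/23, and the value is (1)·(22/23) − 11 = -231/23.
For Column: with q = P(L), equating U's and D's payoffs gives q − 11 = −22q + 11 ⇒ q = 22/23.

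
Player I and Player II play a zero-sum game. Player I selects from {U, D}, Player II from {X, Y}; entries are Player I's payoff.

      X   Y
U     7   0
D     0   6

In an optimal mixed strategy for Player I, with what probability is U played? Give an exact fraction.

Row minima: U → 0, D → 0; maximin = 0.
Column maxima: X → 7, Y → 6; minimax = 6.
0 ≠ 6, so there is no saddle point; optimal play is mixed.
Let Player I play U with probability p. Expected payoff against X: 7p + 0(1−p) = 7p; against Y: 0p + 6(1−p) = −6p + 6.
Setting these equal: 7p = −6p + 6 ⇒ 13p = 6 ⇒ p = 6/13, and the value is (7)·(6/13) = 42/13.
For Player II: with q = P(X), equating U's and D's payoffs gives 7q = −6q + 6 ⇒ q = 6/13.

6/13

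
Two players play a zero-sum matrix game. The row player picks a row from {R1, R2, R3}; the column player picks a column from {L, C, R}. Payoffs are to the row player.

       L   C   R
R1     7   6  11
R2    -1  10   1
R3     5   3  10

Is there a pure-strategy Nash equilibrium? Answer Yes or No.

Row minima: R1 → 6, R2 → -1, R3 → 3; maximin = 6.
Column maxima: L → 7, C → 10, R → 11; minimax = 7.
6 ≠ 7, so no pure-strategy equilibrium exists.

No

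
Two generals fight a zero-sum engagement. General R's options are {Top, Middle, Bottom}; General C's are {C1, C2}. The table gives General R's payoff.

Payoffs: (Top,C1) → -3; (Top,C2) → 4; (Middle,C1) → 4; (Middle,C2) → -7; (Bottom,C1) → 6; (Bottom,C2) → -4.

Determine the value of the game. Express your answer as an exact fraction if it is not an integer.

12/17

Row minima: Top → -3, Middle → -7, Bottom → -4; maximin = -3.
Column maxima: C1 → 6, C2 → 4; minimax = 4.
-3 ≠ 4, so there is no saddle point; optimal play is mixed.
Middle is strictly dominated by Bottom, so General R never plays it.
On the remaining 2×2 (Top, Bottom vs C1, C2):
Let General R play Top with probability p. Expected payoff against C1: (-3)p + 6(1−p) = −9p + 6; against C2: 4p + (-4)(1−p) = 8p − 4.
Setting these equal: −9p + 6 = 8p − 4 ⇒ −17p = -10 ⇒ p = 10/17, and the value is (-9)·(10/17) + 6 = 12/17.
For General C: with q = P(C1), equating Top's and Bottom's payoffs gives −7q + 4 = 10q − 4 ⇒ q = 8/17.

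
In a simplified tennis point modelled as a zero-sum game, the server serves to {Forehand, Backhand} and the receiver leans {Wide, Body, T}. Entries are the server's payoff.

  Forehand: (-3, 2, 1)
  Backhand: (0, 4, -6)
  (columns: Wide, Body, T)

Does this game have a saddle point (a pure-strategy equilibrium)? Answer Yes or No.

Row minima: Forehand → -3, Backhand → -6; maximin = -3.
Column maxima: Wide → 0, Body → 4, T → 1; minimax = 0.
-3 ≠ 0, so no pure-strategy equilibrium exists.

No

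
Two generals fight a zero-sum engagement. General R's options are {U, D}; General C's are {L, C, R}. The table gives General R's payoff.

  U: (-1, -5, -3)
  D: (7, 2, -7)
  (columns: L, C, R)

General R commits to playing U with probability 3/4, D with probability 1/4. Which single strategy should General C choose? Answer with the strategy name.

If General C plays L, General R's expected payoff is (3/4)·(-1) + (1/4)·7 = 1.
If General C plays C, General R's expected payoff is (3/4)·(-5) + (1/4)·2 = -13/4.
If General C plays R, General R's expected payoff is (3/4)·(-3) + (1/4)·(-7) = -4.
General C minimizes General R's payoff; the smallest is -4, so the best response is R.

R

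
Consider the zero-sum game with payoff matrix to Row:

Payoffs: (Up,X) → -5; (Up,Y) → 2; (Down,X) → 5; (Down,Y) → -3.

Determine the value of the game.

-1/3

Row minima: Up → -5, Down → -3; maximin = -3.
Column maxima: X → 5, Y → 2; minimax = 2.
-3 ≠ 2, so there is no saddle point; optimal play is mixed.
Let Row play Up with probability p. Expected payoff against X: (-5)p + 5(1−p) = −10p + 5; against Y: 2p + (-3)(1−p) = 5p − 3.
Setting these equal: −10p + 5 = 5p − 3 ⇒ −15p = -8 ⇒ p = 8/15, and the value is (-10)·(8/15) + 5 = -1/3.
For Column: with q = P(X), equating Up's and Down's payoffs gives −7q + 2 = 8q − 3 ⇒ q = 1/3.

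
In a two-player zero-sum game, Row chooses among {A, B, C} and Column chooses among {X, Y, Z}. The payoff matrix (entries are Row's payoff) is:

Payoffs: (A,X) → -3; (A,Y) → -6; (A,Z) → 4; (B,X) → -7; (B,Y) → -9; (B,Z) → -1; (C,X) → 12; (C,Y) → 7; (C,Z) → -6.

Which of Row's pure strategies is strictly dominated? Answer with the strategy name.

B

A gives a strictly higher payoff than B against every column: -3 > -7, -6 > -9, 4 > -1.
So B is strictly dominated and Row never plays it.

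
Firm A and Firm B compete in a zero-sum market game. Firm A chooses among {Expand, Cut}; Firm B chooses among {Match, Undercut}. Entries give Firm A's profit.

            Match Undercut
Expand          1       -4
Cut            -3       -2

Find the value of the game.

Row minima: Expand → -4, Cut → -3; maximin = -3.
Column maxima: Match → 1, Undercut → -2; minimax = -2.
-3 ≠ -2, so there is no saddle point; optimal play is mixed.
Let Firm A play Expand with probability p. Expected payoff against Match: 1p + (-3)(1−p) = 4p − 3; against Undercut: (-4)p + (-2)(1−p) = −2p − 2.
Setting these equal: 4p − 3 = −2p − 2 ⇒ 6p = 1 ⇒ p = 1/6, and the value is (4)·(1/6) − 3 = -7/3.
For Firm B: with q = P(Match), equating Expand's and Cut's payoffs gives 5q − 4 = −q − 2 ⇒ q = 1/3.

-7/3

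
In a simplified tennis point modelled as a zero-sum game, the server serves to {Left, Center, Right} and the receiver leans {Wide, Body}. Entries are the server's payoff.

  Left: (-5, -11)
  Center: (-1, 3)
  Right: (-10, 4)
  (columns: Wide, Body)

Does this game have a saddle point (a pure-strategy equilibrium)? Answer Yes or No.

Row minima: Left → -11, Center → -1, Right → -10; maximin = -1.
Column maxima: Wide → -1, Body → 4; minimax = -1.
maximin = minimax = -1, so a saddle point exists.

Yes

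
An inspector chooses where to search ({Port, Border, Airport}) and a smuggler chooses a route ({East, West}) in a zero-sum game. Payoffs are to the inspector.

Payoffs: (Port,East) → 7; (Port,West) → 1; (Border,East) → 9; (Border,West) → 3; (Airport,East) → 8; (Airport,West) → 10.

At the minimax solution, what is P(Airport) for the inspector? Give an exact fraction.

3/4

Row minima: Port → 1, Border → 3, Airport → 8; maximin = 8.
Column maxima: East → 9, West → 10; minimax = 9.
8 ≠ 9, so there is no saddle point; optimal play is mixed.
Port is strictly dominated by Border, so the inspector never plays it.
On the remaining 2×2 (Border, Airport vs East, West):
Let the inspector play Border with probability p. Expected payoff against East: 9p + 8(1−p) = p + 8; against West: 3p + 10(1−p) = −7p + 10.
Setting these equal: p + 8 = −7p + 10 ⇒ 8p = 2 ⇒ p = 1/4, and the value is (1)·(1/4) + 8 = 33/4.
For the smuggler: with q = P(East), equating Border's and Airport's payoffs gives 6q + 3 = −2q + 10 ⇒ q = 7/8.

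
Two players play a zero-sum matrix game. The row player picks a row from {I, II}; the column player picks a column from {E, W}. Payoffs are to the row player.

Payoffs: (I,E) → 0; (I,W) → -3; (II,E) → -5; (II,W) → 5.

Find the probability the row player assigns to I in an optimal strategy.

Row minima: I → -3, II → -5; maximin = -3.
Column maxima: E → 0, W → 5; minimax = 0.
-3 ≠ 0, so there is no saddle point; optimal play is mixed.
Let the row player play I with probability p. Expected payoff against E: 0p + (-5)(1−p) = 5p − 5; against W: (-3)p + 5(1−p) = −8p + 5.
Setting these equal: 5p − 5 = −8p + 5 ⇒ 13p = 10 ⇒ p = 10/13, and the value is (5)·(10/13) − 5 = -15/13.
For the column player: with q = P(E), equating I's and II's payoffs gives 3q − 3 = −10q + 5 ⇒ q = 8/13.

10/13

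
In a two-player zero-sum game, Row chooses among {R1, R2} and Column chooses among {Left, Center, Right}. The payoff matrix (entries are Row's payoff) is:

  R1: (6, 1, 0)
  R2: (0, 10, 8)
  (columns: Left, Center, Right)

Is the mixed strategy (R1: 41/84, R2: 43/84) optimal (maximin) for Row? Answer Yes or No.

No

Against Left this mix gives (41/84)·6 + (43/84)·0 = 41/14.
Against Center this mix gives (41/84)·1 + (43/84)·10 = 157/28.
Against Right this mix gives (41/84)·0 + (43/84)·8 = 86/21.
Column will play Left, holding Row to 41/14. Shifting weight toward the row that does better against Left would raise this floor (the equalizing mix achieves 24/7 against both Left and Right), so the proposed strategy is not optimal.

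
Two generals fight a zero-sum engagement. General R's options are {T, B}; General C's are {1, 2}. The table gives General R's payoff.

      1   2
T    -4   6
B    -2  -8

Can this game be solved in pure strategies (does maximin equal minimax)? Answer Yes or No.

No

Row minima: T → -4, B → -8; maximin = -4.
Column maxima: 1 → -2, 2 → 6; minimax = -2.
-4 ≠ -2, so no pure-strategy equilibrium exists.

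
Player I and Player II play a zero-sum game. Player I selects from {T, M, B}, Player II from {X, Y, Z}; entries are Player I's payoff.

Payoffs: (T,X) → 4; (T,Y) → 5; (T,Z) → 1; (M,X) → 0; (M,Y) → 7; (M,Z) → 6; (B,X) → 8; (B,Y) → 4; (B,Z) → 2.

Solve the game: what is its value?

Row minima: T → 1, M → 0, B → 2; maximin = 2.
Column maxima: X → 8, Y → 7, Z → 6; minimax = 6.
2 ≠ 6, so there is no saddle point; optimal play is mixed.
Y is strictly dominated by Z (it gives Player I strictly more in every row), so Player II never plays it.
With Y eliminated, T is strictly dominated by B (B gives Player I strictly more in every remaining column), so Player I never plays it.
On the remaining 2×2 (M, B vs X, Z):
Let Player I play M with probability p. Expected payoff against X: 0p + 8(1−p) = −8p + 8; against Z: 6p + 2(1−p) = 4p + 2.
Setting these equal: −8p + 8 = 4p + 2 ⇒ −12p = -6 ⇒ p = 1/2, and the value is (-8)·(1/2) + 8 = 4.
For Player II: with q = P(X), equating M's and B's payoffs gives −6q + 6 = 6q + 2 ⇒ q = 1/3.

4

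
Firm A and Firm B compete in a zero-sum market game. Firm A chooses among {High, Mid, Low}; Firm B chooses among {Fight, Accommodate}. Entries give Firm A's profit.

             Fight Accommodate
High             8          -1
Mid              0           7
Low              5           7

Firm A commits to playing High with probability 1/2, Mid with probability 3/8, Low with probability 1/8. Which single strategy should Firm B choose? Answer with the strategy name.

If Firm B plays Fight, Firm A's expected payoff is (1/2)·8 + (3/8)·0 + (1/8)·5 = 37/8.
If Firm B plays Accommodate, Firm A's expected payoff is (1/2)·(-1) + (3/8)·7 + (1/8)·7 = 3.
Firm B minimizes Firm A's payoff; the smallest is 3, so the best response is Accommodate.

Accommodate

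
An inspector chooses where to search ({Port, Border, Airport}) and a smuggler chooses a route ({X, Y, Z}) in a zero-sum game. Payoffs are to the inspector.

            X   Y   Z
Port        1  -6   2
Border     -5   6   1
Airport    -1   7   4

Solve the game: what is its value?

1/15

Row minima: Port → -6, Border → -5, Airport → -1; maximin = -1.
Column maxima: X → 1, Y → 7, Z → 4; minimax = 1.
-1 ≠ 1, so there is no saddle point; optimal play is mixed.
Border is strictly dominated by Airport, so the inspector never plays it.
Z is strictly dominated by X (it gives the inspector strictly more in every row), so the smuggler never plays it.
On the remaining 2×2 (Port, Airport vs X, Y):
Let the inspector play Port with probability p. Expected payoff against X: 1p + (-1)(1−p) = 2p − 1; against Y: (-6)p + 7(1−p) = −13p + 7.
Setting these equal: 2p − 1 = −13p + 7 ⇒ 15p = 8 ⇒ p = 8/15, and the value is (2)·(8/15) − 1 = 1/15.
For the smuggler: with q = P(X), equating Port's and Airport's payoffs gives 7q − 6 = −8q + 7 ⇒ q = 13/15.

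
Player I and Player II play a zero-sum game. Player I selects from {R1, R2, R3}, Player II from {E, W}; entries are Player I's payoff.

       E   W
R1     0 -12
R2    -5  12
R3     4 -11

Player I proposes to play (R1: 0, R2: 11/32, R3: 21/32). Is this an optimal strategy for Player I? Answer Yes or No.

No

Against E this mix gives (11/32)·(-5) + (21/32)·4 = 29/32.
Against W this mix gives (11/32)·12 + (21/32)·(-11) = -99/32.
Player II will play W, holding Player I to -99/32. Shifting weight toward the row that does better against W would raise this floor (the equalizing mix achieves -7/32 against both W and E), so the proposed strategy is not optimal.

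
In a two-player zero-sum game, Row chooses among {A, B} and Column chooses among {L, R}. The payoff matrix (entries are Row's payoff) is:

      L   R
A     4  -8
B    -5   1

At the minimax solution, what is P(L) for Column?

Row minima: A → -8, B → -5; maximin = -5.
Column maxima: L → 4, R → 1; minimax = 1.
-5 ≠ 1, so there is no saddle point; optimal play is mixed.
Let Row play A with probability p. Expected payoff against L: 4p + (-5)(1−p) = 9p − 5; against R: (-8)p + 1(1−p) = −9p + 1.
Setting these equal: 9p − 5 = −9p + 1 ⇒ 18p = 6 ⇒ p = 1/3, and the value is (9)·(1/3) − 5 = -2.
For Column: with q = P(L), equating A's and B's payoffs gives 12q − 8 = −6q + 1 ⇒ q = 1/2.

1/2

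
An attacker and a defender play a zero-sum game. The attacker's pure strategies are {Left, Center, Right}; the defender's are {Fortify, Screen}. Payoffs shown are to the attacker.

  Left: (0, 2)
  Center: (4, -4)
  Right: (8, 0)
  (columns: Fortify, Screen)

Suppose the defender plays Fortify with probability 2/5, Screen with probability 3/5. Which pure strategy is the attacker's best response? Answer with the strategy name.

Expected payoff of Left: (2/5)·0 + (3/5)·2 = 6/5.
Expected payoff of Center: (2/5)·4 + (3/5)·(-4) = -4/5.
Expected payoff of Right: (2/5)·8 + (3/5)·0 = 16/5.
The largest is 16/5, so the attacker's best response is Right.

Right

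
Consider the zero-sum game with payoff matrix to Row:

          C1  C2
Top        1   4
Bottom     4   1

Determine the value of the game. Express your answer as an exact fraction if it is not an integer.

5/2

Row minima: Top → 1, Bottom → 1; maximin = 1.
Column maxima: C1 → 4, C2 → 4; minimax = 4.
1 ≠ 4, so there is no saddle point; optimal play is mixed.
Let Row play Top with probability p. Expected payoff against C1: 1p + 4(1−p) = −3p + 4; against C2: 4p + 1(1−p) = 3p + 1.
Setting these equal: −3p + 4 = 3p + 1 ⇒ −6p = -3 ⇒ p = 1/2, and the value is (-3)·(1/2) + 4 = 5/2.
For Column: with q = P(C1), equating Top's and Bottom's payoffs gives −3q + 4 = 3q + 1 ⇒ q = 1/2.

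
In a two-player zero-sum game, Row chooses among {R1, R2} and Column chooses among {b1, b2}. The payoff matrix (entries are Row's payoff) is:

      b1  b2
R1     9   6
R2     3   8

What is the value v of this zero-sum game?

Row minima: R1 → 6, R2 → 3; maximin = 6.
Column maxima: b1 → 9, b2 → 8; minimax = 8.
6 ≠ 8, so there is no saddle point; optimal play is mixed.
Let Row play R1 with probability p. Expected payoff against b1: 9p + 3(1−p) = 6p + 3; against b2: 6p + 8(1−p) = −2p + 8.
Setting these equal: 6p + 3 = −2p + 8 ⇒ 8p = 5 ⇒ p = 5/8, and the value is (6)·(5/8) + 3 = 27/4.
For Column: with q = P(b1), equating R1's and R2's payoffs gives 3q + 6 = −5q + 8 ⇒ q = 1/4.

27/4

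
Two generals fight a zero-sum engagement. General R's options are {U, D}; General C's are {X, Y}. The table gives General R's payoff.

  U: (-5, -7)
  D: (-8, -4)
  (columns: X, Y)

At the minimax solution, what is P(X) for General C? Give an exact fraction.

Row minima: U → -7, D → -8; maximin = -7.
Column maxima: X → -5, Y → -4; minimax = -5.
-7 ≠ -5, so there is no saddle point; optimal play is mixed.
Let General R play U with probability p. Expected payoff against X: (-5)p + (-8)(1−p) = 3p − 8; against Y: (-7)p + (-4)(1−p) = −3p − 4.
Setting these equal: 3p − 8 = −3p − 4 ⇒ 6p = 4 ⇒ p = 2/3, and the value is (3)·(2/3) − 8 = -6.
For General C: with q = P(X), equating U's and D's payoffs gives 2q − 7 = −4q − 4 ⇒ q = 1/2.

1/2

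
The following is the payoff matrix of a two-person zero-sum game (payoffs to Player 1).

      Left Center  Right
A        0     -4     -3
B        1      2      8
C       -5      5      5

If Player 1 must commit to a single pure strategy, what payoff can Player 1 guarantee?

Row minima: A → -4, B → 1, C → -5.
The best of these is 1.

1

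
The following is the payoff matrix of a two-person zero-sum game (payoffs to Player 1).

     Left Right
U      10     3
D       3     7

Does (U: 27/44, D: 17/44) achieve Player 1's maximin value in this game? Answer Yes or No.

Against Left this mix gives (27/44)·10 + (17/44)·3 = 321/44.
Against Right this mix gives (27/44)·3 + (17/44)·7 = 50/11.
Player 2 will play Right, holding Player 1 to 50/11. Shifting weight toward the row that does better against Right would raise this floor (the equalizing mix achieves 61/11 against both Right and Left), so the proposed strategy is not optimal.

No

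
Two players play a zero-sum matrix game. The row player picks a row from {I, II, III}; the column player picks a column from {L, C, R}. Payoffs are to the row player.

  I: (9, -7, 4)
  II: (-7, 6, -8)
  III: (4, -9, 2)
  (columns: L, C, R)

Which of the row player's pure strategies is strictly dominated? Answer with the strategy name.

III

I gives a strictly higher payoff than III against every column: 9 > 4, -7 > -9, 4 > 2.
So III is strictly dominated and the row player never plays it.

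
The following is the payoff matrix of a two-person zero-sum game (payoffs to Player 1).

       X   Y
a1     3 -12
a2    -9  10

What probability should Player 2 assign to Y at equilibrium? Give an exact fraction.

6/17

Row minima: a1 → -12, a2 → -9; maximin = -9.
Column maxima: X → 3, Y → 10; minimax = 3.
-9 ≠ 3, so there is no saddle point; optimal play is mixed.
Let Player 1 play a1 with probability p. Expected payoff against X: 3p + (-9)(1−p) = 12p − 9; against Y: (-12)p + 10(1−p) = −22p + 10.
Setting these equal: 12p − 9 = −22p + 10 ⇒ 34p = 19 ⇒ p = 19/34, and the value is (12)·(19/34) − 9 = -39/17.
For Player 2: with q = P(X), equating a1's and a2's payoffs gives 15q − 12 = −19q + 10 ⇒ q = 11/17.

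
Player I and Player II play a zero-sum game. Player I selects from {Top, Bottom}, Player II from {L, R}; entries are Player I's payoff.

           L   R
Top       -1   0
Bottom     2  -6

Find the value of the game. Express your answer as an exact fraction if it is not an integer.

-2/3

Row minima: Top → -1, Bottom → -6; maximin = -1.
Column maxima: L → 2, R → 0; minimax = 0.
-1 ≠ 0, so there is no saddle point; optimal play is mixed.
Let Player I play Top with probability p. Expected payoff against L: (-1)p + 2(1−p) = −3p + 2; against R: 0p + (-6)(1−p) = 6p − 6.
Setting these equal: −3p + 2 = 6p − 6 ⇒ −9p = -8 ⇒ p = 8/9, and the value is (-3)·(8/9) + 2 = -2/3.
For Player II: with q = P(L), equating Top's and Bottom's payoffs gives −q = 8q − 6 ⇒ q = 2/3.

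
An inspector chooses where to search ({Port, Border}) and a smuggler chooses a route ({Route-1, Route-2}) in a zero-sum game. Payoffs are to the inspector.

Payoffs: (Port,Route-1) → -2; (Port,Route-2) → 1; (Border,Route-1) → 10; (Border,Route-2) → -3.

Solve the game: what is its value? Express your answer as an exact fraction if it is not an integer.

Row minima: Port → -2, Border → -3; maximin = -2.
Column maxima: Route-1 → 10, Route-2 → 1; minimax = 1.
-2 ≠ 1, so there is no saddle point; optimal play is mixed.
Let the inspector play Port with probability p. Expected payoff against Route-1: (-2)p + 10(1−p) = −12p + 10; against Route-2: 1p + (-3)(1−p) = 4p − 3.
Setting these equal: −12p + 10 = 4p − 3 ⇒ −16p = -13 ⇒ p = 13/16, and the value is (-12)·(13/16) + 10 = 1/4.
For the smuggler: with q = P(Route-1), equating Port's and Border's payoffs gives −3q + 1 = 13q − 3 ⇒ q = 1/4.

1/4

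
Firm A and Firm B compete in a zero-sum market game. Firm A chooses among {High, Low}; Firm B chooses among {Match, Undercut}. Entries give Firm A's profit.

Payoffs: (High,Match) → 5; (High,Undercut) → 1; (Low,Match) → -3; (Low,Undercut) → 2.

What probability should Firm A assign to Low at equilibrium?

4/9

Row minima: High → 1, Low → -3; maximin = 1.
Column maxima: Match → 5, Undercut → 2; minimax = 2.
1 ≠ 2, so there is no saddle point; optimal play is mixed.
Let Firm A play High with probability p. Expected payoff against Match: 5p + (-3)(1−p) = 8p − 3; against Undercut: 1p + 2(1−p) = −p + 2.
Setting these equal: 8p − 3 = −p + 2 ⇒ 9p = 5 ⇒ p = 5/9, and the value is (8)·(5/9) − 3 = 13/9.
For Firm B: with q = P(Match), equating High's and Low's payoffs gives 4q + 1 = −5q + 2 ⇒ q = 1/9.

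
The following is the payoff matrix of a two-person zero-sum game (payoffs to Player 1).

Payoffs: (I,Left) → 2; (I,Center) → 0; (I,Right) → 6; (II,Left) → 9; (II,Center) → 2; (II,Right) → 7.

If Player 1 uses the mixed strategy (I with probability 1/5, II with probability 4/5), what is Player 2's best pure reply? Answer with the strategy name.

Center

If Player 2 plays Left, Player 1's expected payoff is (1/5)·2 + (4/5)·9 = 38/5.
If Player 2 plays Center, Player 1's expected payoff is (1/5)·0 + (4/5)·2 = 8/5.
If Player 2 plays Right, Player 1's expected payoff is (1/5)·6 + (4/5)·7 = 34/5.
Player 2 minimizes Player 1's payoff; the smallest is 8/5, so the best response is Center.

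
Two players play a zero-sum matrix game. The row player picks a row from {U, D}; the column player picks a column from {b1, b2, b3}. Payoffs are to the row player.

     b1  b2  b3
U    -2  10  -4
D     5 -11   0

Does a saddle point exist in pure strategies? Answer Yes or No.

No

Row minima: U → -4, D → -11; maximin = -4.
Column maxima: b1 → 5, b2 → 10, b3 → 0; minimax = 0.
-4 ≠ 0, so no pure-strategy equilibrium exists.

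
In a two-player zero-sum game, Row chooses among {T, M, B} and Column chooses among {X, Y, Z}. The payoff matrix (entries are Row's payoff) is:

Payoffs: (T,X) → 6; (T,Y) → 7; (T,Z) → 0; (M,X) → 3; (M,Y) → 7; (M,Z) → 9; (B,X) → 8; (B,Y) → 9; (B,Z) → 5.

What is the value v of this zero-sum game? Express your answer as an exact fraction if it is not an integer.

Row minima: T → 0, M → 3, B → 5; maximin = 5.
Column maxima: X → 8, Y → 9, Z → 9; minimax = 8.
5 ≠ 8, so there is no saddle point; optimal play is mixed.
T is strictly dominated by B, so Row never plays it.
Y is strictly dominated by X (it gives Row strictly more in every row), so Column never plays it.
On the remaining 2×2 (M, B vs X, Z):
Let Row play M with probability p. Expected payoff against X: 3p + 8(1−p) = −5p + 8; against Z: 9p + 5(1−p) = 4p + 5.
Setting these equal: −5p + 8 = 4p + 5 ⇒ −9p = -3 ⇒ p = 1/3, and the value is (-5)·(1/3) + 8 = 19/3.
For Column: with q = P(X), equating M's and B's payoffs gives −6q + 9 = 3q + 5 ⇒ q = 4/9.

19/3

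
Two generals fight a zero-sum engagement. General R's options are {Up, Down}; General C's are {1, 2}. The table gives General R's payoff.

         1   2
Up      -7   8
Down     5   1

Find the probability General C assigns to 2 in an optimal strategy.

12/19

Row minima: Up → -7, Down → 1; maximin = 1.
Column maxima: 1 → 5, 2 → 8; minimax = 5.
1 ≠ 5, so there is no saddle point; optimal play is mixed.
Let General R play Up with probability p. Expected payoff against 1: (-7)p + 5(1−p) = −12p + 5; against 2: 8p + 1(1−p) = 7p + 1.
Setting these equal: −12p + 5 = 7p + 1 ⇒ −19p = -4 ⇒ p = 4/19, and the value is (-12)·(4/19) + 5 = 47/19.
For General C: with q = P(1), equating Up's and Down's payoffs gives −15q + 8 = 4q + 1 ⇒ q = 7/19.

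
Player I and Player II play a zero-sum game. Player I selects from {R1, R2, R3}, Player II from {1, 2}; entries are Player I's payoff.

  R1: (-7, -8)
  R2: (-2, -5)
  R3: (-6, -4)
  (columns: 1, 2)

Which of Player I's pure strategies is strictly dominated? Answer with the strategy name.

R1

R2 gives a strictly higher payoff than R1 against every column: -2 > -7, -5 > -8.
So R1 is strictly dominated and Player I never plays it.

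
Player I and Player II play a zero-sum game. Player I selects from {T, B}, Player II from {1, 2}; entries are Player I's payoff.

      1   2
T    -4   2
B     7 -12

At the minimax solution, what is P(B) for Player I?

6/25

Row minima: T → -4, B → -12; maximin = -4.
Column maxima: 1 → 7, 2 → 2; minimax = 2.
-4 ≠ 2, so there is no saddle point; optimal play is mixed.
Let Player I play T with probability p. Expected payoff against 1: (-4)p + 7(1−p) = −11p + 7; against 2: 2p + (-12)(1−p) = 14p − 12.
Setting these equal: −11p + 7 = 14p − 12 ⇒ −25p = -19 ⇒ p = 19/25, and the value is (-11)·(19/25) + 7 = -34/25.
For Player II: with q = P(1), equating T's and B's payoffs gives −6q + 2 = 19q − 12 ⇒ q = 14/25.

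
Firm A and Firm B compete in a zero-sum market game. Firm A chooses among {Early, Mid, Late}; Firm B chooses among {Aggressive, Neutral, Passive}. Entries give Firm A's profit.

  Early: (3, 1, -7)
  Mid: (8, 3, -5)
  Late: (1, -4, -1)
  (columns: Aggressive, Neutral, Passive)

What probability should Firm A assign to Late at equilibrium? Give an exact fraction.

Row minima: Early → -7, Mid → -5, Late → -4; maximin = -4.
Column maxima: Aggressive → 8, Neutral → 3, Passive → -1; minimax = -1.
-4 ≠ -1, so there is no saddle point; optimal play is mixed.
Early is strictly dominated by Mid, so Firm A never plays it.
Aggressive is strictly dominated by Neutral (it gives Firm A strictly more in every row), so Firm B never plays it.
On the remaining 2×2 (Mid, Late vs Neutral, Passive):
Let Firm A play Mid with probability p. Expected payoff against Neutral: 3p + (-4)(1−p) = 7p − 4; against Passive: (-5)p + (-1)(1−p) = −4p − 1.
Setting these equal: 7p − 4 = −4p − 1 ⇒ 11p = 3 ⇒ p = 3/11, and the value is (7)·(3/11) − 4 = -23/11.
For Firm B: with q = P(Neutral), equating Mid's and Late's payoffs gives 8q − 5 = −3q − 1 ⇒ q = 4/11.

8/11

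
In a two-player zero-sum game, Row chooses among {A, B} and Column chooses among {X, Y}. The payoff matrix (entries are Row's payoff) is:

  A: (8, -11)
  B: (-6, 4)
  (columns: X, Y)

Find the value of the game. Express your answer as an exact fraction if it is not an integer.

-34/29

Row minima: A → -11, B → -6; maximin = -6.
Column maxima: X → 8, Y → 4; minimax = 4.
-6 ≠ 4, so there is no saddle point; optimal play is mixed.
Let Row play A with probability p. Expected payoff against X: 8p + (-6)(1−p) = 14p − 6; against Y: (-11)p + 4(1−p) = −15p + 4.
Setting these equal: 14p − 6 = −15p + 4 ⇒ 29p = 10 ⇒ p = 10/29, and the value is (14)·(10/29) − 6 = -34/29.
For Column: with q = P(X), equating A's and B's payoffs gives 19q − 11 = −10q + 4 ⇒ q = 15/29.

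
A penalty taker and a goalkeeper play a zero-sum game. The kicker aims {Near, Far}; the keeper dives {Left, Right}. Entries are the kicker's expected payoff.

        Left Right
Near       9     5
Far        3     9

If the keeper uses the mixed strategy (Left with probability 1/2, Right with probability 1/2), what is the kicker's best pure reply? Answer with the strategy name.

Near

Expected payoff of Near: (1/2)·9 + (1/2)·5 = 7.
Expected payoff of Far: (1/2)·3 + (1/2)·9 = 6.
The largest is 7, so the kicker's best response is Near.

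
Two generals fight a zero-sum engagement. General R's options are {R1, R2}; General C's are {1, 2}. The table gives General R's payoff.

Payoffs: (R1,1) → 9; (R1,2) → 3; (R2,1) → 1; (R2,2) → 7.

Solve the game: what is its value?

Row minima: R1 → 3, R2 → 1; maximin = 3.
Column maxima: 1 → 9, 2 → 7; minimax = 7.
3 ≠ 7, so there is no saddle point; optimal play is mixed.
Let General R play R1 with probability p. Expected payoff against 1: 9p + 1(1−p) = 8p + 1; against 2: 3p + 7(1−p) = −4p + 7.
Setting these equal: 8p + 1 = −4p + 7 ⇒ 12p = 6 ⇒ p = 1/2, and the value is (8)·(1/2) + 1 = 5.
For General C: with q = P(1), equating R1's and R2's payoffs gives 6q + 3 = −6q + 7 ⇒ q = 1/3.

5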